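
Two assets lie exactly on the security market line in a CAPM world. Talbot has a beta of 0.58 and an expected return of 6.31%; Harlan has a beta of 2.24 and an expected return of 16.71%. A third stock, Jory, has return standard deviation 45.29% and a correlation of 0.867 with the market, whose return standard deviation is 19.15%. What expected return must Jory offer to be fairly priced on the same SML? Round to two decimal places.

15.52%

MRP = (16.71% − 6.31%) / (2.24 − 0.58) = 6.2651%
R_f = 6.31% − 0.58 × 6.2651% = 2.6762%
β_Jory = ρ·σ_i/σ_m = 0.867 × 45.29 / 19.15 = 2.0505
E(R_Jory) = R_f + β × MRP = 2.6762% + 2.0505 × 6.2651% = 15.52%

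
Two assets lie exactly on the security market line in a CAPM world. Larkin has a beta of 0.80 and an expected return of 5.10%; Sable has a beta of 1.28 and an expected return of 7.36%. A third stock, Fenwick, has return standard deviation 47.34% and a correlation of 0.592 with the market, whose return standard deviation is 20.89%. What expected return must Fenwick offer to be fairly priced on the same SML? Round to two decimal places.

7.65%

MRP = (7.36% − 5.10%) / (1.28 − 0.80) = 4.7083%
R_f = 5.10% − 0.80 × 4.7083% = 1.3334%
β_Fenwick = ρ·σ_i/σ_m = 0.592 × 47.34 / 20.89 = 1.3416
E(R_Fenwick) = R_f + β × MRP = 1.3334% + 1.3416 × 4.7083% = 7.65%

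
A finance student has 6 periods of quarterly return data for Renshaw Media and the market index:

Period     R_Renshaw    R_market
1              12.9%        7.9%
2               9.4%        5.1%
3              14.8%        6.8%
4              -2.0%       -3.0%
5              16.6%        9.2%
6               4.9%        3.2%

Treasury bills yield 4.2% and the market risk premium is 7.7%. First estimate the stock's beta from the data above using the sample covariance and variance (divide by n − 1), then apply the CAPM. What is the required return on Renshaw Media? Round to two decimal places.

Mean R_i = (12.9 + 9.4 + 14.8 − 2.0 + 16.6 + 4.9) / 6 = 9.4333%
Mean R_m = (7.9 + 5.1 + 6.8 − 3.0 + 9.2 + 3.2) / 6 = 4.8667%
Σ(R_i − R̄_i)(R_m − R̄_m) = 149.4367  ⇒  Cov = 149.4367 / 5 = 29.8873
Σ(R_m − R̄_m)² = 96.4333  ⇒  Var(R_m) = 96.4333 / 5 = 19.2867
β = Cov / Var(R_m) = 29.8873 / 19.2867 = 1.5496
E(R) = R_f + β × MRP = 4.2% + 1.5496 × 7.7% = 16.13%

16.13%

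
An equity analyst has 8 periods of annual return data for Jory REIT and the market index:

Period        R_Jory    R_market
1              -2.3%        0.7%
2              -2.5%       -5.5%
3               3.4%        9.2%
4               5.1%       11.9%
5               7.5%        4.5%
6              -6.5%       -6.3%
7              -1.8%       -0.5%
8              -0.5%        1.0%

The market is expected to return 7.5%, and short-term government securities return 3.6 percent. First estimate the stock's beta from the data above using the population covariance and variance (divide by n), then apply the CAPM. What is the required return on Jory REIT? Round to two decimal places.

5.95%

Mean R_i = (-2.3 − 2.5 + 3.4 + 5.1 + 7.5 − 6.5 − 1.8 − 0.5) / 8 = 0.3000%
Mean R_m = (0.7 − 5.5 + 9.2 + 11.9 + 4.5 − 6.3 − 0.5 + 1.0) / 8 = 1.8750%
Σ(R_i − R̄_i)(R_m − R̄_m) = 174.7100  ⇒  Cov = 174.7100 / 8 = 21.8388
Σ(R_m − R̄_m)² = 290.0550  ⇒  Var(R_m) = 290.0550 / 8 = 36.2569
β = Cov / Var(R_m) = 21.8388 / 36.2569 = 0.6023
MRP = 7.5% − 3.6% = 3.90%
E(R) = R_f + β × MRP = 3.6% + 0.6023 × 3.9% = 5.95%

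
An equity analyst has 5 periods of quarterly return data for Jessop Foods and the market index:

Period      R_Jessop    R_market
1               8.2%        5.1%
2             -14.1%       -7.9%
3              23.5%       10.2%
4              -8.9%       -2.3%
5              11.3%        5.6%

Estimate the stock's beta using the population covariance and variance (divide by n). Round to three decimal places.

2.104

Mean R_i = (8.2 − 14.1 + 23.5 − 8.9 + 11.3) / 5 = 4.0000%
Mean R_m = (5.1 − 7.9 + 10.2 − 2.3 + 5.6) / 5 = 2.1400%
Σ(R_i − R̄_i)(R_m − R̄_m) = 433.8600  ⇒  Cov = 433.8600 / 5 = 86.7720
Σ(R_m − R̄_m)² = 206.2120  ⇒  Var(R_m) = 206.2120 / 5 = 41.2424
β = Cov / Var(R_m) = 86.7720 / 41.2424 = 2.1040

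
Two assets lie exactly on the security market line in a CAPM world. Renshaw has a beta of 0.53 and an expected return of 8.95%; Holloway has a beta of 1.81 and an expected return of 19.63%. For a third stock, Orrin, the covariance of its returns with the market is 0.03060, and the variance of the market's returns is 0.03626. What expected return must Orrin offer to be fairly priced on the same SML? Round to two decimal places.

MRP = (19.63% − 8.95%) / (1.81 − 0.53) = 8.3438%
R_f = 8.95% − 0.53 × 8.3438% = 4.5278%
β_Orrin = Cov / Var(R_m) = 0.03060 / 0.03626 = 0.8439
E(R_Orrin) = R_f + β × MRP = 4.5278% + 0.8439 × 8.3438% = 11.57%

11.57%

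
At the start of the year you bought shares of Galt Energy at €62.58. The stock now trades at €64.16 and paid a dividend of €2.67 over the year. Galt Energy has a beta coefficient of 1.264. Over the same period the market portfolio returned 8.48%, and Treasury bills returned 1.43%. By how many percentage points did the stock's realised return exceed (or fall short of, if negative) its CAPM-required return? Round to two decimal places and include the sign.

Realised HPR = (P1 + D1 − P0) / P0 = (64.16 + 2.67 − 62.58) / 62.58 = 4.25 / 62.58 = 6.7913%
MRP = 8.48% − 1.43% = 7.05%
CAPM required = R_f + β·MRP = 1.43% + 1.264 × 7.05% = 10.34120%
α = realised − required = 6.7913% − 10.34120% = -3.55%

-3.55%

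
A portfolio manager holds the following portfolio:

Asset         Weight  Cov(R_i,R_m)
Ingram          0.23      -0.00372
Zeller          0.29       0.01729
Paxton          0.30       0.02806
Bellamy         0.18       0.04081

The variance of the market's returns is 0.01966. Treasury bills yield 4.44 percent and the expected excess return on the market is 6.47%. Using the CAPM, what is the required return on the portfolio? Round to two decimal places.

11.00%

β_Ingram = -0.00372 / 0.01966 = -0.1892
β_Zeller = 0.01729 / 0.01966 = 0.8795
β_Paxton = 0.02806 / 0.01966 = 1.4273
β_Bellamy = 0.04081 / 0.01966 = 2.0758
β_P = Σ w_i β_i = 0.23×-0.1892 + 0.29×0.8795 + 0.30×1.4273 + 0.18×2.0758 = 1.0134
E(R_P) = R_f + β_P × MRP = 4.44% + 1.0134 × 6.47% = 11.00%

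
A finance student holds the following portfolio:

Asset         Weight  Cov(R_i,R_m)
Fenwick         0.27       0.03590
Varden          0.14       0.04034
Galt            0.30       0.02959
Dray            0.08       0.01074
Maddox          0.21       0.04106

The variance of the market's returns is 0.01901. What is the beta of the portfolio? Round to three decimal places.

1.773

β_Fenwick = 0.03590 / 0.01901 = 1.8885
β_Varden = 0.04034 / 0.01901 = 2.1220
β_Galt = 0.02959 / 0.01901 = 1.5565
β_Dray = 0.01074 / 0.01901 = 0.5650
β_Maddox = 0.04106 / 0.01901 = 2.1599
β_P = Σ w_i β_i = 0.27×1.8885 + 0.14×2.1220 + 0.30×1.5565 + 0.08×0.5650 + 0.21×2.1599 = 1.7727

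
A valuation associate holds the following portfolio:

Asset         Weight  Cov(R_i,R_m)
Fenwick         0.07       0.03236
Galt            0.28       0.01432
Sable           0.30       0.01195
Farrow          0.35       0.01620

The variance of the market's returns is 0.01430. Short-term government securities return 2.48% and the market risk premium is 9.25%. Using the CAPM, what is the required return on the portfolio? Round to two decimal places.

12.53%

β_Fenwick = 0.03236 / 0.01430 = 2.2629
β_Galt = 0.01432 / 0.01430 = 1.0014
β_Sable = 0.01195 / 0.01430 = 0.8357
β_Farrow = 0.01620 / 0.01430 = 1.1329
β_P = Σ w_i β_i = 0.07×2.2629 + 0.28×1.0014 + 0.30×0.8357 + 0.35×1.1329 = 1.0860
E(R_P) = R_f + β_P × MRP = 2.48% + 1.0860 × 9.25% = 12.53%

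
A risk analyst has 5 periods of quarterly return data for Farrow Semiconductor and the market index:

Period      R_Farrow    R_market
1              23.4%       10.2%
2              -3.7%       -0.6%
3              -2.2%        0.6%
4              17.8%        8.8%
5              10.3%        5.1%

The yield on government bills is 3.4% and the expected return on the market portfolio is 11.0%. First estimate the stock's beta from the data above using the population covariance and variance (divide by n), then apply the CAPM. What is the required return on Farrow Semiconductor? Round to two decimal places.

22.30%

Mean R_i = (23.4 − 3.7 − 2.2 + 17.8 + 10.3) / 5 = 9.1200%
Mean R_m = (10.2 − 0.6 + 0.6 + 8.8 + 5.1) / 5 = 4.8200%
Σ(R_i − R̄_i)(R_m − R̄_m) = 228.9580  ⇒  Cov = 228.9580 / 5 = 45.7916
Σ(R_m − R̄_m)² = 92.0480  ⇒  Var(R_m) = 92.0480 / 5 = 18.4096
β = Cov / Var(R_m) = 45.7916 / 18.4096 = 2.4874
MRP = 11.0% − 3.4% = 7.60%
E(R) = R_f + β × MRP = 3.4% + 2.4874 × 7.6% = 22.30%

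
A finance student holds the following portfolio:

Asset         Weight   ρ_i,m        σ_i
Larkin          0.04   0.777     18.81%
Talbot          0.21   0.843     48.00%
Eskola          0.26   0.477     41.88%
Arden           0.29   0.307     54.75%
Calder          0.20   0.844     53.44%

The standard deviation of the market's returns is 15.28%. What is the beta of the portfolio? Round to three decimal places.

1.844

β_Larkin = 0.777 × 18.81% / 15.28% = 0.9565
β_Talbot = 0.843 × 48.00% / 15.28% = 2.6482
β_Eskola = 0.477 × 41.88% / 15.28% = 1.3074
β_Arden = 0.307 × 54.75% / 15.28% = 1.1000
β_Calder = 0.844 × 53.44% / 15.28% = 2.9518
β_P = Σ w_i β_i = 0.04×0.9565 + 0.21×2.6482 + 0.26×1.3074 + 0.29×1.1000 + 0.20×2.9518 = 1.8437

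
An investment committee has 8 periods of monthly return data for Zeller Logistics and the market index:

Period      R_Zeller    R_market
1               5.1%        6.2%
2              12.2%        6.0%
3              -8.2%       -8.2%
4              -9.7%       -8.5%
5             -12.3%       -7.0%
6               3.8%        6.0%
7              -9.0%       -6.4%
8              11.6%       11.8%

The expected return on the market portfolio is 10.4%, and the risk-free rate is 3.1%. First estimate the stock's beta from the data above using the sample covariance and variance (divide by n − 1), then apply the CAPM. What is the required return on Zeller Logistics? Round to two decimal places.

Mean R_i = (5.1 + 12.2 − 8.2 − 9.7 − 12.3 + 3.8 − 9.0 + 11.6) / 8 = -0.8125%
Mean R_m = (6.2 + 6.0 − 8.2 − 8.5 − 7.0 + 6.0 − 6.4 + 11.8) / 8 = -0.0125%
Σ(R_i − R̄_i)(R_m − R̄_m) = 557.8088  ⇒  Cov = 557.8088 / 7 = 79.6870
Σ(R_m − R̄_m)² = 479.1288  ⇒  Var(R_m) = 479.1288 / 7 = 68.4470
β = Cov / Var(R_m) = 79.6870 / 68.4470 = 1.1642
MRP = 10.4% − 3.1% = 7.30%
E(R) = R_f + β × MRP = 3.1% + 1.1642 × 7.3% = 11.60%

11.60%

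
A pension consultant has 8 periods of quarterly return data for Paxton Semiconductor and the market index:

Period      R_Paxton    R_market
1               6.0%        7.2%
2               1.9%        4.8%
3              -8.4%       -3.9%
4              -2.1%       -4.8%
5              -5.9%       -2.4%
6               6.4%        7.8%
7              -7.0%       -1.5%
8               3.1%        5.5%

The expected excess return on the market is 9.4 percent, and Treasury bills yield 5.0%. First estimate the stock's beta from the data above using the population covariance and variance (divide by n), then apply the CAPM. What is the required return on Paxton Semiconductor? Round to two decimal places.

Mean R_i = (6.0 + 1.9 − 8.4 − 2.1 − 5.9 + 6.4 − 7.0 + 3.1) / 8 = -0.7500%
Mean R_m = (7.2 + 4.8 − 3.9 − 4.8 − 2.4 + 7.8 − 1.5 + 5.5) / 8 = 1.5875%
Σ(R_i − R̄_i)(R_m − R̄_m) = 196.3150  ⇒  Cov = 196.3150 / 8 = 24.5394
Σ(R_m − R̄_m)² = 192.0688  ⇒  Var(R_m) = 192.0688 / 8 = 24.0086
β = Cov / Var(R_m) = 24.5394 / 24.0086 = 1.0221
E(R) = R_f + β × MRP = 5.0% + 1.0221 × 9.4% = 14.61%

14.61%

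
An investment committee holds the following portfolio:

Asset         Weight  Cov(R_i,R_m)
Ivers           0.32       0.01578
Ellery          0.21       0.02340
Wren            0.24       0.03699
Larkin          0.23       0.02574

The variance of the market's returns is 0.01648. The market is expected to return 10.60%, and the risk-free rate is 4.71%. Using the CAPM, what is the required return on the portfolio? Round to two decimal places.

13.56%

β_Ivers = 0.01578 / 0.01648 = 0.9575
β_Ellery = 0.02340 / 0.01648 = 1.4199
β_Wren = 0.03699 / 0.01648 = 2.2445
β_Larkin = 0.02574 / 0.01648 = 1.5619
β_P = Σ w_i β_i = 0.32×0.9575 + 0.21×1.4199 + 0.24×2.2445 + 0.23×1.5619 = 1.5025
MRP = 10.60% − 4.71% = 5.89%
E(R_P) = R_f + β_P × MRP = 4.71% + 1.5025 × 5.89% = 13.56%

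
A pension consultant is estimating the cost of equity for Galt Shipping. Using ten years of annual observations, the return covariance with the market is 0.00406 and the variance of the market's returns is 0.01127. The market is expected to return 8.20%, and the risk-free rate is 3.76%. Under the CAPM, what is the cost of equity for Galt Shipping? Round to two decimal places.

β = Cov(R_i, R_m) / Var(R_m) = 0.00406 / 0.01127 = 0.3602
MRP = 8.20% − 3.76% = 4.44%
E(R) = R_f + β × MRP = 3.76% + 0.3602 × 4.44% = 5.36%

5.36%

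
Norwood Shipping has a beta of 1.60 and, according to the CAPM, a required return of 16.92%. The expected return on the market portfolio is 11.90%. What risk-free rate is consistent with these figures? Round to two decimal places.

3.53%

E(R) = R_f + β(E(R_m) − R_f) = R_f(1 − β) + β·E(R_m)
16.92% = R_f × (1 − 1.60) + 1.60 × 11.90%
16.92% = R_f × -0.60 + 19.0400%
R_f = (16.92% − 19.0400%) / -0.60 = 3.53%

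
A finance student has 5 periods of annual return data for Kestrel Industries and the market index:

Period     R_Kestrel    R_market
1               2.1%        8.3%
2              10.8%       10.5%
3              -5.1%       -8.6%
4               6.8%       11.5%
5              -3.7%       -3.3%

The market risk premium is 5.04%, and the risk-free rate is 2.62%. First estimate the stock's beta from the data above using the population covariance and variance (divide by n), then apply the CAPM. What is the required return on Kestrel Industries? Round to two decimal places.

Mean R_i = (2.1 + 10.8 − 5.1 + 6.8 − 3.7) / 5 = 2.1800%
Mean R_m = (8.3 + 10.5 − 8.6 + 11.5 − 3.3) / 5 = 3.6800%
Σ(R_i − R̄_i)(R_m − R̄_m) = 224.9880  ⇒  Cov = 224.9880 / 5 = 44.9976
Σ(R_m − R̄_m)² = 328.5280  ⇒  Var(R_m) = 328.5280 / 5 = 65.7056
β = Cov / Var(R_m) = 44.9976 / 65.7056 = 0.6848
E(R) = R_f + β × MRP = 2.62% + 0.6848 × 5.04% = 6.07%

6.07%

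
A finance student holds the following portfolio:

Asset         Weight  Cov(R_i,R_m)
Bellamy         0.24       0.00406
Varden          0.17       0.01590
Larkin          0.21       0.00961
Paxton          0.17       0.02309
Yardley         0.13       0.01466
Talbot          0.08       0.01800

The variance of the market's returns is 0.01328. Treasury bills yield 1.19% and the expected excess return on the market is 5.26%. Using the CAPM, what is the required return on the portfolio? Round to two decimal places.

β_Bellamy = 0.00406 / 0.01328 = 0.3057
β_Varden = 0.01590 / 0.01328 = 1.1973
β_Larkin = 0.00961 / 0.01328 = 0.7236
β_Paxton = 0.02309 / 0.01328 = 1.7387
β_Yardley = 0.01466 / 0.01328 = 1.1039
β_Talbot = 0.01800 / 0.01328 = 1.3554
β_P = Σ w_i β_i = 0.24×0.3057 + 0.17×1.1973 + 0.21×0.7236 + 0.17×1.7387 + 0.13×1.1039 + 0.08×1.3554 = 0.9764
E(R_P) = R_f + β_P × MRP = 1.19% + 0.9764 × 5.26% = 6.33%

6.33%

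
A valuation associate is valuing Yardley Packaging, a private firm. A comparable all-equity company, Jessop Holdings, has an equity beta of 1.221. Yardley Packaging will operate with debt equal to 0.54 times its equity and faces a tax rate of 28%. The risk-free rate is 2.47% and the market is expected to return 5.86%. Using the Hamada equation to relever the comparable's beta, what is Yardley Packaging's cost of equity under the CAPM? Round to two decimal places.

8.22%

β_L = β_U × [1 + (1 − t)(D/E)] = 1.221 × [1 + (1 − 0.28) × 0.54]
    = 1.221 × [1 + 0.72 × 0.54] = 1.221 × 1.3888 = 1.6957
MRP = 5.86% − 2.47% = 3.39%
E(R) = R_f + β_L × MRP = 2.47% + 1.6957 × 3.39% = 8.22%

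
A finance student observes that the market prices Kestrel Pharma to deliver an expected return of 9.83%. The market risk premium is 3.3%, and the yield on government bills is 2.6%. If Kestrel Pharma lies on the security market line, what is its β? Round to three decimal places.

2.191

β = (E(R) − R_f) / MRP = (9.83% − 2.6%) / 3.3% = 7.23% / 3.3% = 2.191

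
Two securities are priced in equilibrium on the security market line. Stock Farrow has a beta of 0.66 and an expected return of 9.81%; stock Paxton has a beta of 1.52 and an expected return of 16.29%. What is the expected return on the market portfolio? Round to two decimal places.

12.37%

Both satisfy E(R) = R_f + β·MRP, so the slope of the SML is
MRP = (16.29% − 9.81%) / (1.52 − 0.66) = 6.48% / 0.86 = 7.5349%
R_f = E(R_Farrow) − β_Farrow·MRP = 9.81% − 0.66 × 7.5349% = 4.8370%
E(R_m) = R_f + MRP = 4.8370% + 7.5349% = 12.37%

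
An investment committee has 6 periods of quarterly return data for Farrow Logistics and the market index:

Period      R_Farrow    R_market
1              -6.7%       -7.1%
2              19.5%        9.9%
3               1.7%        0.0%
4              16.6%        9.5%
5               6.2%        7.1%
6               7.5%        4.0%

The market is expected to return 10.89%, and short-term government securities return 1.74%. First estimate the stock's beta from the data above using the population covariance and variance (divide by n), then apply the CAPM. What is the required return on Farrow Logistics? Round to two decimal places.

14.48%

Mean R_i = (-6.7 + 19.5 + 1.7 + 16.6 + 6.2 + 7.5) / 6 = 7.4667%
Mean R_m = (-7.1 + 9.9 + 0.0 + 9.5 + 7.1 + 4.0) / 6 = 3.9000%
Σ(R_i − R̄_i)(R_m − R̄_m) = 297.6200  ⇒  Cov = 297.6200 / 6 = 49.6033
Σ(R_m − R̄_m)² = 213.8200  ⇒  Var(R_m) = 213.8200 / 6 = 35.6367
β = Cov / Var(R_m) = 49.6033 / 35.6367 = 1.3919
MRP = 10.89% − 1.74% = 9.15%
E(R) = R_f + β × MRP = 1.74% + 1.3919 × 9.15% = 14.48%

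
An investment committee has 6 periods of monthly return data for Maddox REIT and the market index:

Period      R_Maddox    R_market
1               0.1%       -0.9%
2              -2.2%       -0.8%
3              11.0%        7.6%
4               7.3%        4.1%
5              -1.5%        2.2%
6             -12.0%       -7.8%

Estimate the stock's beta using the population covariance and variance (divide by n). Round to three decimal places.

Mean R_i = (0.1 − 2.2 + 11.0 + 7.3 − 1.5 − 12.0) / 6 = 0.4500%
Mean R_m = (-0.9 − 0.8 + 7.6 + 4.1 + 2.2 − 7.8) / 6 = 0.7333%
Σ(R_i − R̄_i)(R_m − R̄_m) = 203.5200  ⇒  Cov = 203.5200 / 6 = 33.9200
Σ(R_m − R̄_m)² = 138.4733  ⇒  Var(R_m) = 138.4733 / 6 = 23.0789
β = Cov / Var(R_m) = 33.9200 / 23.0789 = 1.4697

1.470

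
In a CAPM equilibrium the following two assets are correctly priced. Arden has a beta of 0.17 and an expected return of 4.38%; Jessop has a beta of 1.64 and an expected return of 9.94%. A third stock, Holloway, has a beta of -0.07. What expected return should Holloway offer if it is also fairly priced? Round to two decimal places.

MRP (SML slope) = (9.94% − 4.38%) / (1.64 − 0.17) = 5.56% / 1.47 = 3.7823%
R_f (intercept) = 4.38% − 0.17 × 3.7823% = 3.7370%
E(R_Holloway) = R_f + β × MRP = 3.7370% + -0.07 × 3.7823% = 3.47%

3.47%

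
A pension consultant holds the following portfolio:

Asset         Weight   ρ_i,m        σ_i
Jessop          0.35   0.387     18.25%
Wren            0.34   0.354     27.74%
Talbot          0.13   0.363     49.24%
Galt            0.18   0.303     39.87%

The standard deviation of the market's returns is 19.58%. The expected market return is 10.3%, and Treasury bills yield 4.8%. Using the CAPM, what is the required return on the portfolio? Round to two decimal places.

7.70%

β_Jessop = 0.387 × 18.25% / 19.58% = 0.3607
β_Wren = 0.354 × 27.74% / 19.58% = 0.5015
β_Talbot = 0.363 × 49.24% / 19.58% = 0.9129
β_Galt = 0.303 × 39.87% / 19.58% = 0.6170
β_P = Σ w_i β_i = 0.35×0.3607 + 0.34×0.5015 + 0.13×0.9129 + 0.18×0.6170 = 0.5265
MRP = 10.3% − 4.8% = 5.50%
E(R_P) = R_f + β_P × MRP = 4.8% + 0.5265 × 5.5% = 7.70%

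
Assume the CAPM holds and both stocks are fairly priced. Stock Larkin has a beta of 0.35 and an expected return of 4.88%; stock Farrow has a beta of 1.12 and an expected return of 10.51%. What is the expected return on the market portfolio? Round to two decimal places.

Both satisfy E(R) = R_f + β·MRP, so the slope of the SML is
MRP = (10.51% − 4.88%) / (1.12 − 0.35) = 5.63% / 0.77 = 7.3117%
R_f = E(R_Larkin) − β_Larkin·MRP = 4.88% − 0.35 × 7.3117% = 2.3209%
E(R_m) = R_f + MRP = 2.3209% + 7.3117% = 9.63%

9.63%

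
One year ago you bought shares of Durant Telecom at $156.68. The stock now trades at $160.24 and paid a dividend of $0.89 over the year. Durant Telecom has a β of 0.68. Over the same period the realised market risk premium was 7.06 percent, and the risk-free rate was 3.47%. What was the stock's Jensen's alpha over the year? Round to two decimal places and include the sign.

Realised HPR = (P1 + D1 − P0) / P0 = (160.24 + 0.89 − 156.68) / 156.68 = 4.45 / 156.68 = 2.8402%
CAPM required = R_f + β·MRP = 3.47% + 0.68 × 7.06% = 8.2708%
α = realised − required = 2.8402% − 8.2708% = -5.43%

-5.43%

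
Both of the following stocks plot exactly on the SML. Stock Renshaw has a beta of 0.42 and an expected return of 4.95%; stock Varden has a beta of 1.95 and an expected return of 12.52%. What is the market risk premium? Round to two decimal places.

4.95%

Both satisfy E(R) = R_f + β·MRP, so the slope of the SML is
MRP = (12.52% − 4.95%) / (1.95 − 0.42) = 7.57% / 1.53 = 4.9477%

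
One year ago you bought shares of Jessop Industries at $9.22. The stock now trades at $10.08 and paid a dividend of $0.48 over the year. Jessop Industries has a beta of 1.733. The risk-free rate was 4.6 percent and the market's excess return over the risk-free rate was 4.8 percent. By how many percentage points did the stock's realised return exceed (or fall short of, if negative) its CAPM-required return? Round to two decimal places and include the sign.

+1.62%

Realised HPR = (P1 + D1 − P0) / P0 = (10.08 + 0.48 − 9.22) / 9.22 = 1.34 / 9.22 = 14.5336%
CAPM required = R_f + β·MRP = 4.6% + 1.733 × 4.8% = 12.9184%
α = realised − required = 14.5336% − 12.9184% = +1.62%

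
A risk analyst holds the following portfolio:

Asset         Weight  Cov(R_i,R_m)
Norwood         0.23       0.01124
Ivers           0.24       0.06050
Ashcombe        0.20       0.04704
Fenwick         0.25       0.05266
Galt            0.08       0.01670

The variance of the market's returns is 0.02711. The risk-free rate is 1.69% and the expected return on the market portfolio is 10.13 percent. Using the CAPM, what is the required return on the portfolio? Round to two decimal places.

β_Norwood = 0.01124 / 0.02711 = 0.4146
β_Ivers = 0.06050 / 0.02711 = 2.2316
β_Ashcombe = 0.04704 / 0.02711 = 1.7352
β_Fenwick = 0.05266 / 0.02711 = 1.9425
β_Galt = 0.01670 / 0.02711 = 0.6160
β_P = Σ w_i β_i = 0.23×0.4146 + 0.24×2.2316 + 0.20×1.7352 + 0.25×1.9425 + 0.08×0.6160 = 1.5129
MRP = 10.13% − 1.69% = 8.44%
E(R_P) = R_f + β_P × MRP = 1.69% + 1.5129 × 8.44% = 14.46%

14.46%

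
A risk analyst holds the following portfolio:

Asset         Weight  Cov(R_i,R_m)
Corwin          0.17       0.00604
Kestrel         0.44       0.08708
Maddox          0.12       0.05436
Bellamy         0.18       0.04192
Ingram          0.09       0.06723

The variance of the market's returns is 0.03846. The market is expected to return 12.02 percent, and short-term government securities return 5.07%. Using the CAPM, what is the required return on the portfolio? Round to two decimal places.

15.82%

β_Corwin = 0.00604 / 0.03846 = 0.1570
β_Kestrel = 0.08708 / 0.03846 = 2.2642
β_Maddox = 0.05436 / 0.03846 = 1.4134
β_Bellamy = 0.04192 / 0.03846 = 1.0900
β_Ingram = 0.06723 / 0.03846 = 1.7480
β_P = Σ w_i β_i = 0.17×0.1570 + 0.44×2.2642 + 0.12×1.4134 + 0.18×1.0900 + 0.09×1.7480 = 1.5461
MRP = 12.02% − 5.07% = 6.95%
E(R_P) = R_f + β_P × MRP = 5.07% + 1.5461 × 6.95% = 15.82%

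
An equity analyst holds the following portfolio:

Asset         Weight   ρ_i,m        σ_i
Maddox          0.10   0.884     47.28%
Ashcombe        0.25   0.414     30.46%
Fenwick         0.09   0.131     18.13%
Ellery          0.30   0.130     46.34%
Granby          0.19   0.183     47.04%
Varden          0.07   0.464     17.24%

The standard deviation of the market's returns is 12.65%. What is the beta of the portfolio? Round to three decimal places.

β_Maddox = 0.884 × 47.28% / 12.65% = 3.3040
β_Ashcombe = 0.414 × 30.46% / 12.65% = 0.9969
β_Fenwick = 0.131 × 18.13% / 12.65% = 0.1877
β_Ellery = 0.130 × 46.34% / 12.65% = 0.4762
β_Granby = 0.183 × 47.04% / 12.65% = 0.6805
β_Varden = 0.464 × 17.24% / 12.65% = 0.6324
β_P = Σ w_i β_i = 0.10×3.3040 + 0.25×0.9969 + 0.09×0.1877 + 0.30×0.4762 + 0.19×0.6805 + 0.07×0.6324 = 0.9129

0.913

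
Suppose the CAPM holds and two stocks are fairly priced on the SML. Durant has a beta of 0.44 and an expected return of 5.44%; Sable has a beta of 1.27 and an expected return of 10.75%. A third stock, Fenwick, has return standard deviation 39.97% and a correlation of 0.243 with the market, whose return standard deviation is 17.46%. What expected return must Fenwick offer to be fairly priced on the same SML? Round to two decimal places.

MRP = (10.75% − 5.44%) / (1.27 − 0.44) = 6.3976%
R_f = 5.44% − 0.44 × 6.3976% = 2.6251%
β_Fenwick = ρ·σ_i/σ_m = 0.243 × 39.97 / 17.46 = 0.5563
E(R_Fenwick) = R_f + β × MRP = 2.6251% + 0.5563 × 6.3976% = 6.18%

6.18%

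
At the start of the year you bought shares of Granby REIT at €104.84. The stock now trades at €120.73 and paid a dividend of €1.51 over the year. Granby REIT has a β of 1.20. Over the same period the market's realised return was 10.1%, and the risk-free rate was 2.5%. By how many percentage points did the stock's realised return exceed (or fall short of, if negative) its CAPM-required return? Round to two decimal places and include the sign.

Realised HPR = (P1 + D1 − P0) / P0 = (120.73 + 1.51 − 104.84) / 104.84 = 17.40 / 104.84 = 16.5967%
MRP = 10.1% − 2.5% = 7.60%
CAPM required = R_f + β·MRP = 2.5% + 1.20 × 7.6% = 11.6200%
α = realised − required = 16.5967% − 11.6200% = +4.98%

+4.98%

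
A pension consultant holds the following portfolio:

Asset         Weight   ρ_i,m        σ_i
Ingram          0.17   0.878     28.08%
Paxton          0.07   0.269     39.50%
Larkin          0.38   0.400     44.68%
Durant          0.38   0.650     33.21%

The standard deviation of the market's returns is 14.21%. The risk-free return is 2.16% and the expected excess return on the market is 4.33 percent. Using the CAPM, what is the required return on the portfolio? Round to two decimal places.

8.23%

β_Ingram = 0.878 × 28.08% / 14.21% = 1.7350
β_Paxton = 0.269 × 39.50% / 14.21% = 0.7477
β_Larkin = 0.400 × 44.68% / 14.21% = 1.2577
β_Durant = 0.650 × 33.21% / 14.21% = 1.5191
β_P = Σ w_i β_i = 0.17×1.7350 + 0.07×0.7477 + 0.38×1.2577 + 0.38×1.5191 = 1.4025
E(R_P) = R_f + β_P × MRP = 2.16% + 1.4025 × 4.33% = 8.23%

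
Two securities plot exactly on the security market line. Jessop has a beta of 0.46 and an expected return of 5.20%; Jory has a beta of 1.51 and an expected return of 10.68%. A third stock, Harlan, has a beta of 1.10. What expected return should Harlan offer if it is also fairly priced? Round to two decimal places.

8.54%

MRP (SML slope) = (10.68% − 5.20%) / (1.51 − 0.46) = 5.48% / 1.05 = 5.2190%
R_f (intercept) = 5.20% − 0.46 × 5.2190% = 2.7993%
E(R_Harlan) = R_f + β × MRP = 2.7993% + 1.10 × 5.2190% = 8.54%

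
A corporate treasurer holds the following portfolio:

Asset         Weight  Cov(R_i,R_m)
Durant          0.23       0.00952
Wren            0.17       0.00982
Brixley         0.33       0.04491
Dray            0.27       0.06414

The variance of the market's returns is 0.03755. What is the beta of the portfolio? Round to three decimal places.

β_Durant = 0.00952 / 0.03755 = 0.2535
β_Wren = 0.00982 / 0.03755 = 0.2615
β_Brixley = 0.04491 / 0.03755 = 1.1960
β_Dray = 0.06414 / 0.03755 = 1.7081
β_P = Σ w_i β_i = 0.23×0.2535 + 0.17×0.2615 + 0.33×1.1960 + 0.27×1.7081 = 0.9586

0.959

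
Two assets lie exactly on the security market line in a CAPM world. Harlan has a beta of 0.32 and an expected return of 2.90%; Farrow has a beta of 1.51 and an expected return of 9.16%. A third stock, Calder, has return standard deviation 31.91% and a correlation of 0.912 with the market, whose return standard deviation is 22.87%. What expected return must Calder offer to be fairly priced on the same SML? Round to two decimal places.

7.91%

MRP = (9.16% − 2.90%) / (1.51 − 0.32) = 5.2605%
R_f = 2.90% − 0.32 × 5.2605% = 1.2166%
β_Calder = ρ·σ_i/σ_m = 0.912 × 31.91 / 22.87 = 1.2725
E(R_Calder) = R_f + β × MRP = 1.2166% + 1.2725 × 5.2605% = 7.91%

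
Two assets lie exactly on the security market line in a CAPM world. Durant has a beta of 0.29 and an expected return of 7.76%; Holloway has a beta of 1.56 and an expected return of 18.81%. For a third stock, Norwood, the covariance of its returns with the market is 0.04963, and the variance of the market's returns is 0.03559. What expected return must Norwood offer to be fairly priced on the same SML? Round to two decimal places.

MRP = (18.81% − 7.76%) / (1.56 − 0.29) = 8.7008%
R_f = 7.76% − 0.29 × 8.7008% = 5.2368%
β_Norwood = Cov / Var(R_m) = 0.04963 / 0.03559 = 1.3945
E(R_Norwood) = R_f + β × MRP = 5.2368% + 1.3945 × 8.7008% = 17.37%

17.37%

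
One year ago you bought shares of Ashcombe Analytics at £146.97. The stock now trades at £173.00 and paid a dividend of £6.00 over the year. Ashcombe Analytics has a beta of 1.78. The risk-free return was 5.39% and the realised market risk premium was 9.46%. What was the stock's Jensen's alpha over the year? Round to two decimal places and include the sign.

-0.44%

Realised HPR = (P1 + D1 − P0) / P0 = (173.00 + 6.00 − 146.97) / 146.97 = 32.03 / 146.97 = 21.7936%
CAPM required = R_f + β·MRP = 5.39% + 1.78 × 9.46% = 22.2288%
α = realised − required = 21.7936% − 22.2288% = -0.44%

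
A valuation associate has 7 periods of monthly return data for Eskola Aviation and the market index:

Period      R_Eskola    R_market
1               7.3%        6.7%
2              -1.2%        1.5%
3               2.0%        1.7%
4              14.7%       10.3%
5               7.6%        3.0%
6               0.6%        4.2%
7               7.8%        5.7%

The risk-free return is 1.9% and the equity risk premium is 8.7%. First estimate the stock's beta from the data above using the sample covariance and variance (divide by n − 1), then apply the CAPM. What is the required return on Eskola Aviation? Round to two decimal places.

Mean R_i = (7.3 − 1.2 + 2.0 + 14.7 + 7.6 + 0.6 + 7.8) / 7 = 5.5429%
Mean R_m = (6.7 + 1.5 + 1.7 + 10.3 + 3.0 + 4.2 + 5.7) / 7 = 4.7286%
Σ(R_i − R̄_i)(R_m − R̄_m) = 88.2314  ⇒  Cov = 88.2314 / 6 = 14.7052
Σ(R_m − R̄_m)² = 58.7343  ⇒  Var(R_m) = 58.7343 / 6 = 9.7891
β = Cov / Var(R_m) = 14.7052 / 9.7891 = 1.5022
E(R) = R_f + β × MRP = 1.9% + 1.5022 × 8.7% = 14.97%

14.97%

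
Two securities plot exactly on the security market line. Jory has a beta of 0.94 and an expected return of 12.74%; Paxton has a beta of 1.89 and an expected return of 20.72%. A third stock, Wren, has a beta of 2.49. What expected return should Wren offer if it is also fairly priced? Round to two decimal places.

MRP (SML slope) = (20.72% − 12.74%) / (1.89 − 0.94) = 7.98% / 0.95 = 8.4000%
R_f (intercept) = 12.74% − 0.94 × 8.4000% = 4.8440%
E(R_Wren) = R_f + β × MRP = 4.8440% + 2.49 × 8.4000% = 25.76%

25.76%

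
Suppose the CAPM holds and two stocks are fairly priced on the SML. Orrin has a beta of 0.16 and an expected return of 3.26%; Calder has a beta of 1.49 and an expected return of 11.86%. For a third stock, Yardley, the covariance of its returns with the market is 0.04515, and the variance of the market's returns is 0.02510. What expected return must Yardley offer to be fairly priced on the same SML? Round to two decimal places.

13.86%

MRP = (11.86% − 3.26%) / (1.49 − 0.16) = 6.4662%
R_f = 3.26% − 0.16 × 6.4662% = 2.2254%
β_Yardley = Cov / Var(R_m) = 0.04515 / 0.02510 = 1.7988
E(R_Yardley) = R_f + β × MRP = 2.2254% + 1.7988 × 6.4662% = 13.86%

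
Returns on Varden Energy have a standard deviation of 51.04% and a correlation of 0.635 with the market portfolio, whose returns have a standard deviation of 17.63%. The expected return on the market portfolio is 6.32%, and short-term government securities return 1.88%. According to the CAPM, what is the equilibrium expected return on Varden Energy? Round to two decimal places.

10.04%

β = ρ × σ_i / σ_m = 0.635 × 51.04% / 17.63% = 1.8384
MRP = 6.32% − 1.88% = 4.44%
E(R) = 1.88% + 1.8384 × 4.44% = 10.04%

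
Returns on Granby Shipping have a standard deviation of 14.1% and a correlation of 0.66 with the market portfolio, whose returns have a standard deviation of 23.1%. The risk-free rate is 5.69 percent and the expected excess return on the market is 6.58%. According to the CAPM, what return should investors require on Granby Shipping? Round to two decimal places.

8.34%

β = ρ × σ_i / σ_m = 0.66 × 14.1% / 23.1% = 0.4029
E(R) = 5.69% + 0.4029 × 6.58% = 8.34%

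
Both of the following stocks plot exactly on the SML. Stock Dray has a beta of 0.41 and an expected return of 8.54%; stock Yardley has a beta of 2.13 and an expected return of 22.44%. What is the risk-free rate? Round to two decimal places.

5.23%

Both satisfy E(R) = R_f + β·MRP, so the slope of the SML is
MRP = (22.44% − 8.54%) / (2.13 − 0.41) = 13.90% / 1.72 = 8.0814%
R_f = E(R_Dray) − β_Dray·MRP = 8.54% − 0.41 × 8.0814% = 5.2266%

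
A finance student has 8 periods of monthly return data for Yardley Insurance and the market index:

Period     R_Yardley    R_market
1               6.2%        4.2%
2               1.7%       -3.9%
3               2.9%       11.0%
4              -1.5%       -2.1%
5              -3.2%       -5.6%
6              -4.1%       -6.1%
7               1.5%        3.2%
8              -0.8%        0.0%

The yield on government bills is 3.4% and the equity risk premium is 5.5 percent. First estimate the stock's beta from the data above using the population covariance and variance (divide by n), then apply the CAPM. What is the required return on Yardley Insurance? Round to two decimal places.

Mean R_i = (6.2 + 1.7 + 2.9 − 1.5 − 3.2 − 4.1 + 1.5 − 0.8) / 8 = 0.3375%
Mean R_m = (4.2 − 3.9 + 11.0 − 2.1 − 5.6 − 6.1 + 3.2 + 0.0) / 8 = 0.0875%
Σ(R_i − R̄_i)(R_m − R̄_m) = 101.9538  ⇒  Cov = 101.9538 / 8 = 12.7442
Σ(R_m − R̄_m)² = 237.0088  ⇒  Var(R_m) = 237.0088 / 8 = 29.6261
β = Cov / Var(R_m) = 12.7442 / 29.6261 = 0.4302
E(R) = R_f + β × MRP = 3.4% + 0.4302 × 5.5% = 5.77%

5.77%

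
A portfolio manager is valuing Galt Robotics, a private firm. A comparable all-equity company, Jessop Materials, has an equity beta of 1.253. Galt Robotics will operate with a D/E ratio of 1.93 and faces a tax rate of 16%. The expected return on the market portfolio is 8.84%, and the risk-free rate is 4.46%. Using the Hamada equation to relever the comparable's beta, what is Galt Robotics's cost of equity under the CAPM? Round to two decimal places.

18.85%

β_L = β_U × [1 + (1 − t)(D/E)] = 1.253 × [1 + (1 − 0.16) × 1.93]
    = 1.253 × [1 + 0.84 × 1.93] = 1.253 × 2.6212 = 3.2844
MRP = 8.84% − 4.46% = 4.38%
E(R) = R_f + β_L × MRP = 4.46% + 3.2844 × 4.38% = 18.85%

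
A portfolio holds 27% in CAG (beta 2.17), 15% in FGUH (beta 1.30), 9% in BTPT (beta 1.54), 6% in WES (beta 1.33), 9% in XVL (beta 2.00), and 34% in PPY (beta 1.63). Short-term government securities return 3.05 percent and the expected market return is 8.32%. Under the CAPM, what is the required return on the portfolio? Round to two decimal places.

12.19%

β_P = Σ w_i β_i = 0.27×2.17 + 0.15×1.30 + 0.09×1.54 + 0.06×1.33 + 0.09×2.00 + 0.34×1.63 = 1.7335
MRP = 8.32% − 3.05% = 5.27%
E(R_P) = R_f + β_P × MRP = 3.05% + 1.7335 × 5.27% = 12.19%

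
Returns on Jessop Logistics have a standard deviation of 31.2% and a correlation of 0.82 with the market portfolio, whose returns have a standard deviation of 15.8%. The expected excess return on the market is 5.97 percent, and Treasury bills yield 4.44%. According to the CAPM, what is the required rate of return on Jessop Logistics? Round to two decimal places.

β = ρ × σ_i / σ_m = 0.82 × 31.2% / 15.8% = 1.6192
E(R) = 4.44% + 1.6192 × 5.97% = 14.11%

14.11%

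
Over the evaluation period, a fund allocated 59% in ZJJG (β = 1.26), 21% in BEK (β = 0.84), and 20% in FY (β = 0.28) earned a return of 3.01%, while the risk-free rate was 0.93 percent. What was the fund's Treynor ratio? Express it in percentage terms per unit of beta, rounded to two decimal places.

β_P = 0.59×1.26 + 0.21×0.84 + 0.20×0.28 = 0.9758
Treynor = (R_P − R_f) / β_P = (3.01% − 0.93%) / 0.9758 = 2.08% / 0.9758 = 2.13%

2.13%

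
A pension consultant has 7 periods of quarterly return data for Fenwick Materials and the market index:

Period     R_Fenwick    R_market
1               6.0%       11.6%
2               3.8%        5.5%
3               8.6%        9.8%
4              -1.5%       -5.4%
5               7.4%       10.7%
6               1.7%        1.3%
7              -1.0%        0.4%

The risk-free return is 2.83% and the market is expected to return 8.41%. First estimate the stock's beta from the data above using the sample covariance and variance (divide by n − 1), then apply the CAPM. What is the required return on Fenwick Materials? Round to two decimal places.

Mean R_i = (6.0 + 3.8 + 8.6 − 1.5 + 7.4 + 1.7 − 1.0) / 7 = 3.5714%
Mean R_m = (11.6 + 5.5 + 9.8 − 5.4 + 10.7 + 1.3 + 0.4) / 7 = 4.8429%
Σ(R_i − R̄_i)(R_m − R̄_m) = 142.7986  ⇒  Cov = 142.7986 / 6 = 23.7998
Σ(R_m − R̄_m)² = 242.1771  ⇒  Var(R_m) = 242.1771 / 6 = 40.3629
β = Cov / Var(R_m) = 23.7998 / 40.3629 = 0.5896
MRP = 8.41% − 2.83% = 5.58%
E(R) = R_f + β × MRP = 2.83% + 0.5896 × 5.58% = 6.12%

6.12%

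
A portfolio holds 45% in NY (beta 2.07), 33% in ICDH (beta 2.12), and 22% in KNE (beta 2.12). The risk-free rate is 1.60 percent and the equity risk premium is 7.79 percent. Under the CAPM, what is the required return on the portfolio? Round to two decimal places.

17.94%

β_P = Σ w_i β_i = 0.45×2.07 + 0.33×2.12 + 0.22×2.12 = 2.0975
E(R_P) = R_f + β_P × MRP = 1.60% + 2.0975 × 7.79% = 17.94%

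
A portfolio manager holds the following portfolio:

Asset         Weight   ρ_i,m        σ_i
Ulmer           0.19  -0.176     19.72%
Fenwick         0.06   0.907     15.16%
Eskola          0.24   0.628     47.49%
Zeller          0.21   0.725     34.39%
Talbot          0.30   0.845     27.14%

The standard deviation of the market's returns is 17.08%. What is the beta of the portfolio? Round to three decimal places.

β_Ulmer = -0.176 × 19.72% / 17.08% = -0.2032
β_Fenwick = 0.907 × 15.16% / 17.08% = 0.8050
β_Eskola = 0.628 × 47.49% / 17.08% = 1.7461
β_Zeller = 0.725 × 34.39% / 17.08% = 1.4598
β_Talbot = 0.845 × 27.14% / 17.08% = 1.3427
β_P = Σ w_i β_i = 0.19×-0.2032 + 0.06×0.8050 + 0.24×1.7461 + 0.21×1.4598 + 0.30×1.3427 = 1.1381

1.138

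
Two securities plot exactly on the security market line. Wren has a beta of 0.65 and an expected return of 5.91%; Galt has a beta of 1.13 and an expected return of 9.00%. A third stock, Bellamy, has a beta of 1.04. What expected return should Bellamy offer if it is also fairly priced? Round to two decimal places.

8.42%

MRP (SML slope) = (9.00% − 5.91%) / (1.13 − 0.65) = 3.09% / 0.48 = 6.4375%
R_f (intercept) = 5.91% − 0.65 × 6.4375% = 1.7256%
E(R_Bellamy) = R_f + β × MRP = 1.7256% + 1.04 × 6.4375% = 8.42%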